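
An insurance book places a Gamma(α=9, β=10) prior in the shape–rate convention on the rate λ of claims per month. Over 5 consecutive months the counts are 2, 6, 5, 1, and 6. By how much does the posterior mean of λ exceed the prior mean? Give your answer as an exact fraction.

31/30

Total count: 2 + 6 + 5 + 1 + 6 = 20.
Total exposure: 5 months.
The Gamma prior is conjugate for the Poisson rate, so λ | data ~ Gamma(9+20, 10+5) = Gamma(29, 15).
Posterior mean = 29/15 = 29/15; prior mean = 9/10 = 9/10. Difference = 29/15 − 9/10 = 31/30.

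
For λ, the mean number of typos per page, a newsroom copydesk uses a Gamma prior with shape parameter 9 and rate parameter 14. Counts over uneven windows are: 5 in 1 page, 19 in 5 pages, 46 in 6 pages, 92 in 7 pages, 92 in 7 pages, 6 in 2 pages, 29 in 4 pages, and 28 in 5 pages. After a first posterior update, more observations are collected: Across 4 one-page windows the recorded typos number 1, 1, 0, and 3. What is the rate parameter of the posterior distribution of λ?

55

Total count: 5 + 19 + 46 + 92 + 92 + 6 + 29 + 28 = 317.
Total exposure: 1 + 5 + 6 + 7 + 7 + 2 + 4 + 5 = 37 pages.
After the first batch: Gamma(9 + 317, 14 + 37) = Gamma(326, 51).
Total count: 1 + 1 + 0 + 3 = 5.
Total exposure: 4 pages.
After the second batch: Gamma(326 + 5, 51 + 4) = Gamma(331, 55).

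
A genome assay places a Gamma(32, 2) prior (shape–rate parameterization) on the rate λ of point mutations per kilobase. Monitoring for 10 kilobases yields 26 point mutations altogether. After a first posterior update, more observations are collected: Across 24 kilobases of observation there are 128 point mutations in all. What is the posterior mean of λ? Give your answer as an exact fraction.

Total count 26 over total exposure 10 kilobases.
After the first batch: Gamma(32 + 26, 2 + 10) = Gamma(58, 12).
Total count 128 over total exposure 24 kilobases.
After the second batch: Gamma(58 + 128, 12 + 24) = Gamma(186, 36).
Posterior mean = α'/β' = 186/36 = 31/6.

31/6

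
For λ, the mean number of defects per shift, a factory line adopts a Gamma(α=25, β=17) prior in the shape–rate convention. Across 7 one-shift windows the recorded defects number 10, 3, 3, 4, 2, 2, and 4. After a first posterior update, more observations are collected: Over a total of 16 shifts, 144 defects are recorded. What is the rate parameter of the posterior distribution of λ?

40

Total count: 10 + 3 + 3 + 4 + 2 + 2 + 4 = 28.
Total exposure: 7 shifts.
After the first batch: Gamma(25 + 28, 17 + 7) = Gamma(53, 24).
Total count 144 over total exposure 16 shifts.
After the second batch: Gamma(53 + 144, 24 + 16) = Gamma(197, 40).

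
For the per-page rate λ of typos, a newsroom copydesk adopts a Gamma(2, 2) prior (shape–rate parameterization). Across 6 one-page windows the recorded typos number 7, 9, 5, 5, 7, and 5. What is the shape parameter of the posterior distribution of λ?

Total count: 7 + 9 + 5 + 5 + 7 + 5 = 38.
Total exposure: 6 pages.
Conjugate update: add total count to the shape and total exposure to the rate, giving Gamma(40, 8).

40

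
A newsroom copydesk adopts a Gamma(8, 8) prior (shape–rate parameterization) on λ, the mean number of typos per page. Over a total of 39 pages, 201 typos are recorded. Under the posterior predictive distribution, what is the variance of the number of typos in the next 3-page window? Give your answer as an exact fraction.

31350/2209

Total count 201 over total exposure 39 pages.
Conjugate update: add total count to the shape and total exposure to the rate, giving Gamma(209, 47).
The posterior predictive for a window of length T is Negative Binomial with variance T·α'·(β'+T)/β'² = 3·209·50/2209 = 31350/2209.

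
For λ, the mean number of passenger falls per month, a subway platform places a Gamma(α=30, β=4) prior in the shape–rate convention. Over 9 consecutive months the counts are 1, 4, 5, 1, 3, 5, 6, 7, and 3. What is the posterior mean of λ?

5

Total count: 1 + 4 + 5 + 1 + 3 + 5 + 6 + 7 + 3 = 35.
Total exposure: 9 months.
Gamma(α, β) with Poisson data over total exposure Σt gives posterior Gamma(α+Σx, β+Σt) = Gamma(65, 13).
Posterior mean = α'/β' = 65/13 = 5.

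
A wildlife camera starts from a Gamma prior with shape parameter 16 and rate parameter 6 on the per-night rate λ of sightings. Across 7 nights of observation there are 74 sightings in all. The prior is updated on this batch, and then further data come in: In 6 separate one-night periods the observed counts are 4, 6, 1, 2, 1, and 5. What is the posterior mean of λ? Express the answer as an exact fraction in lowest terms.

Total count 74 over total exposure 7 nights.
After the first batch: Gamma(16 + 74, 6 + 7) = Gamma(90, 13).
Total count: 4 + 6 + 1 + 2 + 1 + 5 = 19.
Total exposure: 6 nights.
After the second batch: Gamma(90 + 19, 13 + 6) = Gamma(109, 19).
Posterior mean = α'/β' = 109/19.

109/19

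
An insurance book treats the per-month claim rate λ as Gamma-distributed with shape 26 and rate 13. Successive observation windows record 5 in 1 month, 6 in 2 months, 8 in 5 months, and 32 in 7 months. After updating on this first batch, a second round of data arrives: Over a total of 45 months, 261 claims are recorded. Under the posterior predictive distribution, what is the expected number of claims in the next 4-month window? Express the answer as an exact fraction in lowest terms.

Total count: 5 + 6 + 8 + 32 = 51.
Total exposure: 1 + 2 + 5 + 7 = 15 months.
After the first batch: Gamma(26 + 51, 13 + 15) = Gamma(77, 28).
Total count 261 over total exposure 45 months.
After the second batch: Gamma(77 + 261, 28 + 45) = Gamma(338, 73).
Predictive mean over a 4-month window = T·E[λ|data] = 4·338/73 = 1352/73.

1352/73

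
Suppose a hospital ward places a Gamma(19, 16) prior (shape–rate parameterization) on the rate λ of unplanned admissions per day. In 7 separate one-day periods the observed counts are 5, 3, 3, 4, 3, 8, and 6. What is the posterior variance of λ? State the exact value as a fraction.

Total count: 5 + 3 + 3 + 4 + 3 + 8 + 6 = 32.
Total exposure: 7 days.
Conjugate update: add total count to the shape and total exposure to the rate, giving Gamma(51, 23).
Posterior variance = α'/β'² = 51/529.

51/529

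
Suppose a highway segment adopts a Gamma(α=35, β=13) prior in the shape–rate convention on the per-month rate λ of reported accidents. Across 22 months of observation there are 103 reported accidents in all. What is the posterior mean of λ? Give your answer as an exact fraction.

138/35

Total count 103 over total exposure 22 months.
The Gamma prior is conjugate for the Poisson rate, so λ | data ~ Gamma(35+103, 13+22) = Gamma(138, 35).
Posterior mean = α'/β' = 138/35.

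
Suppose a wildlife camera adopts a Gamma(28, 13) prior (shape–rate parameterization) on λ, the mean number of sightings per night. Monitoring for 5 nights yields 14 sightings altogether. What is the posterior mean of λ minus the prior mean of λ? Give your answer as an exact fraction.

Total count 14 over total exposure 5 nights.
The Gamma prior is conjugate for the Poisson rate, so λ | data ~ Gamma(28+14, 13+5) = Gamma(42, 18).
Posterior mean = 42/18 = 7/3; prior mean = 28/13 = 28/13. Difference = 7/3 − 28/13 = 7/39.

7/39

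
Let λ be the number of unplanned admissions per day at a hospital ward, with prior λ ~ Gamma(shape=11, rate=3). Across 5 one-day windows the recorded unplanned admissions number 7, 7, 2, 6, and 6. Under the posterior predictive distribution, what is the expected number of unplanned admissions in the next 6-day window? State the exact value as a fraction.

Total count: 7 + 7 + 2 + 6 + 6 = 28.
Total exposure: 5 days.
Gamma(α, β) with Poisson data over total exposure Σt gives posterior Gamma(α+Σx, β+Σt) = Gamma(39, 8).
Predictive mean over a 6-day window = T·E[λ|data] = 6·39/8 = 117/4.

117/4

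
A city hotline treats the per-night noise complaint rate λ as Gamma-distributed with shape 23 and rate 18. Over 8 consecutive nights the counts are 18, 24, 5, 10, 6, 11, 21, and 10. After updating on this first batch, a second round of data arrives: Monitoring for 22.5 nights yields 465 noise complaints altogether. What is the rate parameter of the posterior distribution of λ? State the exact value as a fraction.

Total count: 18 + 24 + 5 + 10 + 6 + 11 + 21 + 10 = 105.
Total exposure: 8 nights.
After the first batch: Gamma(23 + 105, 18 + 8) = Gamma(128, 26).
Total count 465 over total exposure 22.5 nights.
After the second batch: Gamma(128 + 465, 26 + 22.5) = Gamma(593, 97/2).

97/2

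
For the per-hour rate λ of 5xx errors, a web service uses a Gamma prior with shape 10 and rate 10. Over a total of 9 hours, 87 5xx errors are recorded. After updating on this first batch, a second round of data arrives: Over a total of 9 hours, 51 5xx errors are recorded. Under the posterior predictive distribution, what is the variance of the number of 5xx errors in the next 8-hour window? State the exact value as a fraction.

2664/49

Total count 87 over total exposure 9 hours.
After the first batch: Gamma(10 + 87, 10 + 9) = Gamma(97, 19).
Total count 51 over total exposure 9 hours.
After the second batch: Gamma(97 + 51, 19 + 9) = Gamma(148, 28).
The posterior predictive for a window of length T is Negative Binomial with variance T·α'·(β'+T)/β'² = 8·148·36/784 = 2664/49.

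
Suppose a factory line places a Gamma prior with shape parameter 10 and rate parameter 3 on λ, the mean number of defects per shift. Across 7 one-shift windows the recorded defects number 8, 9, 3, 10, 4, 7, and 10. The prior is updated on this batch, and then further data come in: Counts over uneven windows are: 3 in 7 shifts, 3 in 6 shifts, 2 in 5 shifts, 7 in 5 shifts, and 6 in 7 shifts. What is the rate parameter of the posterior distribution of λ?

40

Total count: 8 + 9 + 3 + 10 + 4 + 7 + 10 = 51.
Total exposure: 7 shifts.
After the first batch: Gamma(10 + 51, 3 + 7) = Gamma(61, 10).
Total count: 3 + 3 + 2 + 7 + 6 = 21.
Total exposure: 7 + 6 + 5 + 5 + 7 = 30 shifts.
After the second batch: Gamma(61 + 21, 10 + 30) = Gamma(82, 40).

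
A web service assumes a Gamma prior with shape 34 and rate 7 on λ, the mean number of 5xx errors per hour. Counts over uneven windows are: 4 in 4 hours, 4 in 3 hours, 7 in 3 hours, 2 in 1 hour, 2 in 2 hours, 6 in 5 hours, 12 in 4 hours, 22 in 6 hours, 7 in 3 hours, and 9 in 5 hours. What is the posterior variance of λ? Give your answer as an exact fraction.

Total count: 4 + 4 + 7 + 2 + 2 + 6 + 12 + 22 + 7 + 9 = 75.
Total exposure: 4 + 3 + 3 + 1 + 2 + 5 + 4 + 6 + 3 + 5 = 36 hours.
Gamma(α, β) with Poisson data over total exposure Σt gives posterior Gamma(α+Σx, β+Σt) = Gamma(109, 43).
Posterior variance = α'/β'² = 109/1849.

109/1849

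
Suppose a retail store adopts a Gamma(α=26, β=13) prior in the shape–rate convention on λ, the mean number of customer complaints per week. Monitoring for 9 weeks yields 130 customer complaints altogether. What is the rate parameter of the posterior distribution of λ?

22

Total count 130 over total exposure 9 weeks.
Conjugate update: add total count to the shape and total exposure to the rate, giving Gamma(156, 22).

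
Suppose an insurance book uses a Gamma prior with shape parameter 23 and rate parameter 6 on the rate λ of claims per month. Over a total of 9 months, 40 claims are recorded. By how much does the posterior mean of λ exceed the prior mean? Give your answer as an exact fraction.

11/30

Total count 40 over total exposure 9 months.
Posterior: α' = 23 + 40 = 63, β' = 6 + 9 = 15.
Posterior mean = 63/15 = 21/5; prior mean = 23/6 = 23/6. Difference = 21/5 − 23/6 = 11/30.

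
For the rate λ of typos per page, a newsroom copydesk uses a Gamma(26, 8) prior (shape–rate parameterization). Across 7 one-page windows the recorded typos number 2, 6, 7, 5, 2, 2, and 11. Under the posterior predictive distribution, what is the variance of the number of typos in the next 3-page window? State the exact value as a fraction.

366/25

Total count: 2 + 6 + 7 + 5 + 2 + 2 + 11 = 35.
Total exposure: 7 pages.
Gamma(α, β) with Poisson data over total exposure Σt gives posterior Gamma(α+Σx, β+Σt) = Gamma(61, 15).
The posterior predictive for a window of length T is Negative Binomial with variance T·α'·(β'+T)/β'² = 3·61·18/225 = 366/25.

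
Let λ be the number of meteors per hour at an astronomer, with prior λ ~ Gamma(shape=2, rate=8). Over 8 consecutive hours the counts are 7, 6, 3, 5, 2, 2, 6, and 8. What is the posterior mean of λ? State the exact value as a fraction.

Total count: 7 + 6 + 3 + 5 + 2 + 2 + 6 + 8 = 39.
Total exposure: 8 hours.
Gamma(α, β) with Poisson data over total exposure Σt gives posterior Gamma(α+Σx, β+Σt) = Gamma(41, 16).
Posterior mean = α'/β' = 41/16.

41/16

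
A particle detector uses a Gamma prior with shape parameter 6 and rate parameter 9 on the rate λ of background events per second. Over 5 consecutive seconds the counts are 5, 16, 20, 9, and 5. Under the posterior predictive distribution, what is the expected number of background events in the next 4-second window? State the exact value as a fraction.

Total count: 5 + 16 + 20 + 9 + 5 = 55.
Total exposure: 5 seconds.
Gamma(α, β) with Poisson data over total exposure Σt gives posterior Gamma(α+Σx, β+Σt) = Gamma(61, 14).
Predictive mean over a 4-second window = T·E[λ|data] = 4·61/14 = 122/7.

122/7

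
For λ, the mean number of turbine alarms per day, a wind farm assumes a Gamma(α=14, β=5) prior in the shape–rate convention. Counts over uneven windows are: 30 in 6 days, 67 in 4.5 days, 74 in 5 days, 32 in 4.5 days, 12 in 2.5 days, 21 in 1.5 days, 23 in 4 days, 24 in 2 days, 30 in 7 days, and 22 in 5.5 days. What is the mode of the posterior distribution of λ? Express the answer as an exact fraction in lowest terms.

696/95

Total count: 30 + 67 + 74 + 32 + 12 + 21 + 23 + 24 + 30 + 22 = 335.
Total exposure: 6 + 4.5 + 5 + 4.5 + 2.5 + 1.5 + 4 + 2 + 7 + 5.5 = 42.5 days.
Posterior: α' = 14 + 335 = 349, β' = 5 + 42.5 = 95/2.
Posterior mode = (α'−1)/β' = 348/(95/2) = 696/95.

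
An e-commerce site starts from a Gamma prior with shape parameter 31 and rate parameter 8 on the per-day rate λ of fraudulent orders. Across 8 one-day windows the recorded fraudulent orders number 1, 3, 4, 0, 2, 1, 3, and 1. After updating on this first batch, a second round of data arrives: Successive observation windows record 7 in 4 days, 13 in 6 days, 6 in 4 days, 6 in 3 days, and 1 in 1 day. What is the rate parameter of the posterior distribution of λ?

Total count: 1 + 3 + 4 + 0 + 2 + 1 + 3 + 1 = 15.
Total exposure: 8 days.
After the first batch: Gamma(31 + 15, 8 + 8) = Gamma(46, 16).
Total count: 7 + 13 + 6 + 6 + 1 = 33.
Total exposure: 4 + 6 + 4 + 3 + 1 = 18 days.
After the second batch: Gamma(46 + 33, 16 + 18) = Gamma(79, 34).

34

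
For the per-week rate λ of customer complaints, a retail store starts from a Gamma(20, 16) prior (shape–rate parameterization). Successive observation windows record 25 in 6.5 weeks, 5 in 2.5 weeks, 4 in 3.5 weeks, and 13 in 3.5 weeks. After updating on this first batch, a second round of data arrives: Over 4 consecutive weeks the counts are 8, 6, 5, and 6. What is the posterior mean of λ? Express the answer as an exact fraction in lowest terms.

23/9

Total count: 25 + 5 + 4 + 13 = 47.
Total exposure: 6.5 + 2.5 + 3.5 + 3.5 = 16 weeks.
After the first batch: Gamma(20 + 47, 16 + 16) = Gamma(67, 32).
Total count: 8 + 6 + 5 + 6 = 25.
Total exposure: 4 weeks.
After the second batch: Gamma(67 + 25, 32 + 4) = Gamma(92, 36).
Posterior mean = α'/β' = 92/36 = 23/9.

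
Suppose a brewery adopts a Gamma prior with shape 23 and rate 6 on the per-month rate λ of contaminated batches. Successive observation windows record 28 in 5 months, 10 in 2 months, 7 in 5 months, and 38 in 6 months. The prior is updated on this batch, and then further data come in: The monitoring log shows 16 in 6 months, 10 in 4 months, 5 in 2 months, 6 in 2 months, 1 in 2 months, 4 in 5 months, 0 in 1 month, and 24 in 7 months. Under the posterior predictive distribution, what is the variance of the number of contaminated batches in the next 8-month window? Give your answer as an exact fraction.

83936/2809

Total count: 28 + 10 + 7 + 38 = 83.
Total exposure: 5 + 2 + 5 + 6 = 18 months.
After the first batch: Gamma(23 + 83, 6 + 18) = Gamma(106, 24).
Total count: 16 + 10 + 5 + 6 + 1 + 4 + 0 + 24 = 66.
Total exposure: 6 + 4 + 2 + 2 + 2 + 5 + 1 + 7 = 29 months.
After the second batch: Gamma(106 + 66, 24 + 29) = Gamma(172, 53).
The posterior predictive for a window of length T is Negative Binomial with variance T·α'·(β'+T)/β'² = 8·172·61/2809 = 83936/2809.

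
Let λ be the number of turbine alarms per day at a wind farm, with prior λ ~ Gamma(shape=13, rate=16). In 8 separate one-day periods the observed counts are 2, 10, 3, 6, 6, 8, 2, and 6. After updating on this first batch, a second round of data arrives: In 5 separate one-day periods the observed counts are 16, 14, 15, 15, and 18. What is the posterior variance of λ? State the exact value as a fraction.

134/841

Total count: 2 + 10 + 3 + 6 + 6 + 8 + 2 + 6 = 43.
Total exposure: 8 days.
After the first batch: Gamma(13 + 43, 16 + 8) = Gamma(56, 24).
Total count: 16 + 14 + 15 + 15 + 18 = 78.
Total exposure: 5 days.
After the second batch: Gamma(56 + 78, 24 + 5) = Gamma(134, 29).
Posterior variance = α'/β'² = 134/841.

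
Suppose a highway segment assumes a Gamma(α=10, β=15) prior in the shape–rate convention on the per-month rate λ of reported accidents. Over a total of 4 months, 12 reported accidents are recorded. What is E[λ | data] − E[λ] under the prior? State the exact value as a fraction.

28/57

Total count 12 over total exposure 4 months.
Posterior: α' = 10 + 12 = 22, β' = 15 + 4 = 19.
Posterior mean = 22/19 = 22/19; prior mean = 10/15 = 2/3. Difference = 22/19 − 2/3 = 28/57.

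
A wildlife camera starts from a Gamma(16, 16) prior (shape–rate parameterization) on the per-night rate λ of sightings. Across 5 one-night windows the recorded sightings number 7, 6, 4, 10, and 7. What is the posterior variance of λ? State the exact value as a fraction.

50/441

Total count: 7 + 6 + 4 + 10 + 7 = 34.
Total exposure: 5 nights.
The Gamma prior is conjugate for the Poisson rate, so λ | data ~ Gamma(16+34, 16+5) = Gamma(50, 21).
Posterior variance = α'/β'² = 50/441.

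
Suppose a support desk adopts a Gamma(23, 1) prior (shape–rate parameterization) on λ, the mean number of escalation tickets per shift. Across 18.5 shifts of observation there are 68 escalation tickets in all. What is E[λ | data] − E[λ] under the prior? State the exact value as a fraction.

-55/3

Total count 68 over total exposure 18.5 shifts.
The Gamma prior is conjugate for the Poisson rate, so λ | data ~ Gamma(23+68, 1+18.5) = Gamma(91, 39/2).
Posterior mean = 91/(39/2) = 14/3; prior mean = 23/1 = 23. Difference = 14/3 − 23 = -55/3.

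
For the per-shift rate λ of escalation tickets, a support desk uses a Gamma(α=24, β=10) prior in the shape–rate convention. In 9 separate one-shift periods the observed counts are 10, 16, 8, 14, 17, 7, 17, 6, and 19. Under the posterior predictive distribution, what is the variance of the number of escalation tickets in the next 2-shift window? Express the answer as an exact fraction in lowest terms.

5796/361

Total count: 10 + 16 + 8 + 14 + 17 + 7 + 17 + 6 + 19 = 114.
Total exposure: 9 shifts.
Gamma(α, β) with Poisson data over total exposure Σt gives posterior Gamma(α+Σx, β+Σt) = Gamma(138, 19).
The posterior predictive for a window of length T is Negative Binomial with variance T·α'·(β'+T)/β'² = 2·138·21/361 = 5796/361.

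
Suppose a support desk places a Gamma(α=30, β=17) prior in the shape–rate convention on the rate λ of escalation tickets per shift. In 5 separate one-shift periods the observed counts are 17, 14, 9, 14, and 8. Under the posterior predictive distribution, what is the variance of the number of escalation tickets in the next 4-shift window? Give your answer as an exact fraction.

2392/121

Total count: 17 + 14 + 9 + 14 + 8 = 62.
Total exposure: 5 shifts.
By Gamma–Poisson conjugacy, the posterior is Gamma(α + Σx, β + Σt) = Gamma(30 + 62, 17 + 5) = Gamma(92, 22).
The posterior predictive for a window of length T is Negative Binomial with variance T·α'·(β'+T)/β'² = 4·92·26/484 = 2392/121.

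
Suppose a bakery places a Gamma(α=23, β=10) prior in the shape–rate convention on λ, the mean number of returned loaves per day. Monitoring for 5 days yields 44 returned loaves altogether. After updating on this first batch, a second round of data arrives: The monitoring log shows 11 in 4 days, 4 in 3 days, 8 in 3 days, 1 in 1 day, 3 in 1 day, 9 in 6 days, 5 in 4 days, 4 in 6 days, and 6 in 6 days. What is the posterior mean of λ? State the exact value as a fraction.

118/49

Total count 44 over total exposure 5 days.
After the first batch: Gamma(23 + 44, 10 + 5) = Gamma(67, 15).
Total count: 11 + 4 + 8 + 1 + 3 + 9 + 5 + 4 + 6 = 51.
Total exposure: 4 + 3 + 3 + 1 + 1 + 6 + 4 + 6 + 6 = 34 days.
After the second batch: Gamma(67 + 51, 15 + 34) = Gamma(118, 49).
Posterior mean = α'/β' = 118/49.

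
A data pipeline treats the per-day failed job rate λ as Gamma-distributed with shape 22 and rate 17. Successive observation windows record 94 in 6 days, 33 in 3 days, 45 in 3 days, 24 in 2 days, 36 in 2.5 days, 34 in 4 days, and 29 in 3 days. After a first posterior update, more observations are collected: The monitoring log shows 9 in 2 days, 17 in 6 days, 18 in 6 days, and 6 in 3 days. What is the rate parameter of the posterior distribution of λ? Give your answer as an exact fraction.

Total count: 94 + 33 + 45 + 24 + 36 + 34 + 29 = 295.
Total exposure: 6 + 3 + 3 + 2 + 2.5 + 4 + 3 = 23.5 days.
After the first batch: Gamma(22 + 295, 17 + 23.5) = Gamma(317, 81/2).
Total count: 9 + 17 + 18 + 6 = 50.
Total exposure: 2 + 6 + 6 + 3 = 17 days.
After the second batch: Gamma(317 + 50, 81/2 + 17) = Gamma(367, 115/2).

115/2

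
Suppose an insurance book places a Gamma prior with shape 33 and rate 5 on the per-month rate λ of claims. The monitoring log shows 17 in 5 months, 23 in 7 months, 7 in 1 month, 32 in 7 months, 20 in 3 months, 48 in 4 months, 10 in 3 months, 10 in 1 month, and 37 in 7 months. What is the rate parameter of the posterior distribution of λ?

Total count: 17 + 23 + 7 + 32 + 20 + 48 + 10 + 10 + 37 = 204.
Total exposure: 5 + 7 + 1 + 7 + 3 + 4 + 3 + 1 + 7 = 38 months.
Gamma(α, β) with Poisson data over total exposure Σt gives posterior Gamma(α+Σx, β+Σt) = Gamma(237, 43).

43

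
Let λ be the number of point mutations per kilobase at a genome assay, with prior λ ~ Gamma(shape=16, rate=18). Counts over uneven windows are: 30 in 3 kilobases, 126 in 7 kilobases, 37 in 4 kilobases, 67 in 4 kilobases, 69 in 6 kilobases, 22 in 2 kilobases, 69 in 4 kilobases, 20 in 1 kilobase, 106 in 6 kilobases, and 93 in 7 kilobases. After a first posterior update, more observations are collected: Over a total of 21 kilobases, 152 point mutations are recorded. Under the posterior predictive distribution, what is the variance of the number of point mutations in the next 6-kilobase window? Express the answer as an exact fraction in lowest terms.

Total count: 30 + 126 + 37 + 67 + 69 + 22 + 69 + 20 + 106 + 93 = 639.
Total exposure: 3 + 7 + 4 + 4 + 6 + 2 + 4 + 1 + 6 + 7 = 44 kilobases.
After the first batch: Gamma(16 + 639, 18 + 44) = Gamma(655, 62).
Total count 152 over total exposure 21 kilobases.
After the second batch: Gamma(655 + 152, 62 + 21) = Gamma(807, 83).
The posterior predictive for a window of length T is Negative Binomial with variance T·α'·(β'+T)/β'² = 6·807·89/6889 = 430938/6889.

430938/6889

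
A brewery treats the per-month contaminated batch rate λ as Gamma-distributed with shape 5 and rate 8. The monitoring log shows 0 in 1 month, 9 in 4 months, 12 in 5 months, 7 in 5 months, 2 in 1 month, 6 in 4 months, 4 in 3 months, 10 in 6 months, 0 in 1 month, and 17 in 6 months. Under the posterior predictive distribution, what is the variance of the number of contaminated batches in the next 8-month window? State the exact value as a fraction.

1872/121

Total count: 0 + 9 + 12 + 7 + 2 + 6 + 4 + 10 + 0 + 17 = 67.
Total exposure: 1 + 4 + 5 + 5 + 1 + 4 + 3 + 6 + 1 + 6 = 36 months.
Posterior: α' = 5 + 67 = 72, β' = 8 + 36 = 44.
The posterior predictive for a window of length T is Negative Binomial with variance T·α'·(β'+T)/β'² = 8·72·52/1936 = 1872/121.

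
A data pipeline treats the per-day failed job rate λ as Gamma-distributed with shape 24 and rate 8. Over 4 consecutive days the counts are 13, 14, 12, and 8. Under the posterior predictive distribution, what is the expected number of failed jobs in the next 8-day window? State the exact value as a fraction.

142/3

Total count: 13 + 14 + 12 + 8 = 47.
Total exposure: 4 days.
The Gamma prior is conjugate for the Poisson rate, so λ | data ~ Gamma(24+47, 8+4) = Gamma(71, 12).
Predictive mean over an 8-day window = T·E[λ|data] = 8·71/12 = 142/3.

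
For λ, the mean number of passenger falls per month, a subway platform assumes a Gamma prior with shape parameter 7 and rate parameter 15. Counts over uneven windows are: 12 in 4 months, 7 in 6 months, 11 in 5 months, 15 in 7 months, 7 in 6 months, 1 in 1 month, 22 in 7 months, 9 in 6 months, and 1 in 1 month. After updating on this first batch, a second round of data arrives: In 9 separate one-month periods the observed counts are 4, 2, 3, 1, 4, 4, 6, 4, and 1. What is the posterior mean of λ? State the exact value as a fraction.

121/67

Total count: 12 + 7 + 11 + 15 + 7 + 1 + 22 + 9 + 1 = 85.
Total exposure: 4 + 6 + 5 + 7 + 6 + 1 + 7 + 6 + 1 = 43 months.
After the first batch: Gamma(7 + 85, 15 + 43) = Gamma(92, 58).
Total count: 4 + 2 + 3 + 1 + 4 + 4 + 6 + 4 + 1 = 29.
Total exposure: 9 months.
After the second batch: Gamma(92 + 29, 58 + 9) = Gamma(121, 67).
Posterior mean = α'/β' = 121/67.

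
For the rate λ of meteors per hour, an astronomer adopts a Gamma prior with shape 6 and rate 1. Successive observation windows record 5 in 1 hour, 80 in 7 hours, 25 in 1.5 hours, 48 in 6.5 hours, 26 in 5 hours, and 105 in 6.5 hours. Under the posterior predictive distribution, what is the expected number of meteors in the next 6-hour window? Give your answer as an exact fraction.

Total count: 5 + 80 + 25 + 48 + 26 + 105 = 289.
Total exposure: 1 + 7 + 1.5 + 6.5 + 5 + 6.5 = 27.5 hours.
Posterior: α' = 6 + 289 = 295, β' = 1 + 27.5 = 57/2.
Predictive mean over a 6-hour window = T·E[λ|data] = 6·295/(57/2) = 1180/19.

1180/19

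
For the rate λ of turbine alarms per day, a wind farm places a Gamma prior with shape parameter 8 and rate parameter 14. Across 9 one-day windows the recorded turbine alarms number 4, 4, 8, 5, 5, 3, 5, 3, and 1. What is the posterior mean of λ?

Total count: 4 + 4 + 8 + 5 + 5 + 3 + 5 + 3 + 1 = 38.
Total exposure: 9 days.
Posterior: α' = 8 + 38 = 46, β' = 14 + 9 = 23.
Posterior mean = α'/β' = 46/23 = 2.

2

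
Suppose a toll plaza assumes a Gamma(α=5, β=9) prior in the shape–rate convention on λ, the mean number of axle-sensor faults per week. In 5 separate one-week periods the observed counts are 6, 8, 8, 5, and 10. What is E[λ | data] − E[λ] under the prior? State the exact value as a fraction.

22/9

Total count: 6 + 8 + 8 + 5 + 10 = 37.
Total exposure: 5 weeks.
Gamma(α, β) with Poisson data over total exposure Σt gives posterior Gamma(α+Σx, β+Σt) = Gamma(42, 14).
Posterior mean = 42/14 = 3; prior mean = 5/9 = 5/9. Difference = 3 − 5/9 = 22/9.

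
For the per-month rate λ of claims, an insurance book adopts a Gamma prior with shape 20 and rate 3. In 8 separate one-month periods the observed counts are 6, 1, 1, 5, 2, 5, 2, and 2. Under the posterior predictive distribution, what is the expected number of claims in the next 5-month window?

20

Total count: 6 + 1 + 1 + 5 + 2 + 5 + 2 + 2 = 24.
Total exposure: 8 months.
By Gamma–Poisson conjugacy, the posterior is Gamma(α + Σx, β + Σt) = Gamma(20 + 24, 3 + 8) = Gamma(44, 11).
Predictive mean over a 5-month window = T·E[λ|data] = 5·44/11 = 20.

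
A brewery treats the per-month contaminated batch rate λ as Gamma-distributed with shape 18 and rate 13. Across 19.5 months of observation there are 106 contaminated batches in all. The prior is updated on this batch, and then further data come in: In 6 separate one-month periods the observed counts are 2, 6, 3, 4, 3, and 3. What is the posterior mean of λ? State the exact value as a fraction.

Total count 106 over total exposure 19.5 months.
After the first batch: Gamma(18 + 106, 13 + 19.5) = Gamma(124, 65/2).
Total count: 2 + 6 + 3 + 4 + 3 + 3 = 21.
Total exposure: 6 months.
After the second batch: Gamma(124 + 21, 65/2 + 6) = Gamma(145, 77/2).
Posterior mean = α'/β' = 145/(77/2) = 290/77.

290/77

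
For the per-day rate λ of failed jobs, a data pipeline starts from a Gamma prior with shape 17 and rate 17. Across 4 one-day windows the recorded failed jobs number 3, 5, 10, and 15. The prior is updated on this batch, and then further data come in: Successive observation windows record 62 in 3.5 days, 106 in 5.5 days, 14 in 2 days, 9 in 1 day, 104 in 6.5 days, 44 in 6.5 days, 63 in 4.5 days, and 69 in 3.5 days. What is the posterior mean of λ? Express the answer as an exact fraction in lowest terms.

521/54

Total count: 3 + 5 + 10 + 15 = 33.
Total exposure: 4 days.
After the first batch: Gamma(17 + 33, 17 + 4) = Gamma(50, 21).
Total count: 62 + 106 + 14 + 9 + 104 + 44 + 63 + 69 = 471.
Total exposure: 3.5 + 5.5 + 2 + 1 + 6.5 + 6.5 + 4.5 + 3.5 = 33 days.
After the second batch: Gamma(50 + 471, 21 + 33) = Gamma(521, 54).
Posterior mean = α'/β' = 521/54.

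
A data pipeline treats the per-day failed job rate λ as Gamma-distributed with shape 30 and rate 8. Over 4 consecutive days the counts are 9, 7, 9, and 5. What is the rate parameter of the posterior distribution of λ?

12

Total count: 9 + 7 + 9 + 5 = 30.
Total exposure: 4 days.
Posterior: α' = 30 + 30 = 60, β' = 8 + 4 = 12.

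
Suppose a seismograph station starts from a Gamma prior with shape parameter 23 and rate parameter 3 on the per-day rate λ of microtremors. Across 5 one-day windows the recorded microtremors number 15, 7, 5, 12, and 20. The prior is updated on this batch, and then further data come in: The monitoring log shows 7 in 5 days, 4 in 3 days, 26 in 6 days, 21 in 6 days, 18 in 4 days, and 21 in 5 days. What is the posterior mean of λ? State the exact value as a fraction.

179/37

Total count: 15 + 7 + 5 + 12 + 20 = 59.
Total exposure: 5 days.
After the first batch: Gamma(23 + 59, 3 + 5) = Gamma(82, 8).
Total count: 7 + 4 + 26 + 21 + 18 + 21 = 97.
Total exposure: 5 + 3 + 6 + 6 + 4 + 5 = 29 days.
After the second batch: Gamma(82 + 97, 8 + 29) = Gamma(179, 37).
Posterior mean = α'/β' = 179/37.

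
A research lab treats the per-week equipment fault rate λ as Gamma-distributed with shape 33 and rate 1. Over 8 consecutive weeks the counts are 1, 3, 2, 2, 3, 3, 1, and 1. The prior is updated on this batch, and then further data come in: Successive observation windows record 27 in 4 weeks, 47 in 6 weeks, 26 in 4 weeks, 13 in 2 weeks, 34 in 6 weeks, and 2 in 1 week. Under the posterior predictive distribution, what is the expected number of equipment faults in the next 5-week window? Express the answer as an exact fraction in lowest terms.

Total count: 1 + 3 + 2 + 2 + 3 + 3 + 1 + 1 = 16.
Total exposure: 8 weeks.
After the first batch: Gamma(33 + 16, 1 + 8) = Gamma(49, 9).
Total count: 27 + 47 + 26 + 13 + 34 + 2 = 149.
Total exposure: 4 + 6 + 4 + 2 + 6 + 1 = 23 weeks.
After the second batch: Gamma(49 + 149, 9 + 23) = Gamma(198, 32).
Predictive mean over a 5-week window = T·E[λ|data] = 5·198/32 = 495/16.

495/16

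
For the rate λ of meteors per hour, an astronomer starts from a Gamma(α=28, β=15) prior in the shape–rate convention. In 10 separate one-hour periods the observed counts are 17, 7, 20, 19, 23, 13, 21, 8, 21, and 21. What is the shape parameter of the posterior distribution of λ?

Total count: 17 + 7 + 20 + 19 + 23 + 13 + 21 + 8 + 21 + 21 = 170.
Total exposure: 10 hours.
The Gamma prior is conjugate for the Poisson rate, so λ | data ~ Gamma(28+170, 15+10) = Gamma(198, 25).

198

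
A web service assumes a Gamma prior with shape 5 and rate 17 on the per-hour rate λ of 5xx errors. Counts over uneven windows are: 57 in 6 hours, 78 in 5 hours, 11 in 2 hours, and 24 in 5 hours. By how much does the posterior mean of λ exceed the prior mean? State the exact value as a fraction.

Total count: 57 + 78 + 11 + 24 = 170.
Total exposure: 6 + 5 + 2 + 5 = 18 hours.
Conjugate update: add total count to the shape and total exposure to the rate, giving Gamma(175, 35).
Posterior mean = 175/35 = 5; prior mean = 5/17 = 5/17. Difference = 5 − 5/17 = 80/17.

80/17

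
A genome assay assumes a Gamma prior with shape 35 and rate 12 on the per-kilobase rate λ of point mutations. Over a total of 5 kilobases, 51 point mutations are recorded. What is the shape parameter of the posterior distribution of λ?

Total count 51 over total exposure 5 kilobases.
By Gamma–Poisson conjugacy, the posterior is Gamma(α + Σx, β + Σt) = Gamma(35 + 51, 12 + 5) = Gamma(86, 17).

86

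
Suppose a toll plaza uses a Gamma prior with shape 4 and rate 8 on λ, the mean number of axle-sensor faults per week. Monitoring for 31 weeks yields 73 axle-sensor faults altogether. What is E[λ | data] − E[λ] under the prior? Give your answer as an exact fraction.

Total count 73 over total exposure 31 weeks.
Conjugate update: add total count to the shape and total exposure to the rate, giving Gamma(77, 39).
Posterior mean = 77/39 = 77/39; prior mean = 4/8 = 1/2. Difference = 77/39 − 1/2 = 115/78.

115/78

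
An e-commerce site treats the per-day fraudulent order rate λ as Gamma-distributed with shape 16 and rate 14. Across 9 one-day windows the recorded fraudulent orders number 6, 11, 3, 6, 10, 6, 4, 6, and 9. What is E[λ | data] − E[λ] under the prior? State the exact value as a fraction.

Total count: 6 + 11 + 3 + 6 + 10 + 6 + 4 + 6 + 9 = 61.
Total exposure: 9 days.
Gamma(α, β) with Poisson data over total exposure Σt gives posterior Gamma(α+Σx, β+Σt) = Gamma(77, 23).
Posterior mean = 77/23 = 77/23; prior mean = 16/14 = 8/7. Difference = 77/23 − 8/7 = 355/161.

355/161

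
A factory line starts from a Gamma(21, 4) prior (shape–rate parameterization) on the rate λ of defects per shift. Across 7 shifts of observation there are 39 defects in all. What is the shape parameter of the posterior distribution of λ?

Total count 39 over total exposure 7 shifts.
Posterior: α' = 21 + 39 = 60, β' = 4 + 7 = 11.

60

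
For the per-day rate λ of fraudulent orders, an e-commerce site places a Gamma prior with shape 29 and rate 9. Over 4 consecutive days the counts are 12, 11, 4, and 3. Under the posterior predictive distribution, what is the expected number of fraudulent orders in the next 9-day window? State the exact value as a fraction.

531/13

Total count: 12 + 11 + 4 + 3 = 30.
Total exposure: 4 days.
The Gamma prior is conjugate for the Poisson rate, so λ | data ~ Gamma(29+30, 9+4) = Gamma(59, 13).
Predictive mean over a 9-day window = T·E[λ|data] = 9·59/13 = 531/13.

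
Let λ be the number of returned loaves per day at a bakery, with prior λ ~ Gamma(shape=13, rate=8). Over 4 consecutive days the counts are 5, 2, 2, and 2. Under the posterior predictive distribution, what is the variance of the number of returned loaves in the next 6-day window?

18

Total count: 5 + 2 + 2 + 2 = 11.
Total exposure: 4 days.
Gamma(α, β) with Poisson data over total exposure Σt gives posterior Gamma(α+Σx, β+Σt) = Gamma(24, 12).
The posterior predictive for a window of length T is Negative Binomial with variance T·α'·(β'+T)/β'² = 6·24·18/144 = 18.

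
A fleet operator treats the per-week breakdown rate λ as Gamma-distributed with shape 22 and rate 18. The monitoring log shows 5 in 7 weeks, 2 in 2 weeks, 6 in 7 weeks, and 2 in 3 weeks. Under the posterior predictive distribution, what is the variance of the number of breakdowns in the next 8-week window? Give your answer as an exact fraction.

360/37

Total count: 5 + 2 + 6 + 2 = 15.
Total exposure: 7 + 2 + 7 + 3 = 19 weeks.
The Gamma prior is conjugate for the Poisson rate, so λ | data ~ Gamma(22+15, 18+19) = Gamma(37, 37).
The posterior predictive for a window of length T is Negative Binomial with variance T·α'·(β'+T)/β'² = 8·37·45/1369 = 360/37.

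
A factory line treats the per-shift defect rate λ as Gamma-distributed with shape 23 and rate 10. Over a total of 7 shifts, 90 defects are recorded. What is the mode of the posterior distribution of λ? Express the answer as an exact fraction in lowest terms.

112/17

Total count 90 over total exposure 7 shifts.
Gamma(α, β) with Poisson data over total exposure Σt gives posterior Gamma(α+Σx, β+Σt) = Gamma(113, 17).
Posterior mode = (α'−1)/β' = 112/17.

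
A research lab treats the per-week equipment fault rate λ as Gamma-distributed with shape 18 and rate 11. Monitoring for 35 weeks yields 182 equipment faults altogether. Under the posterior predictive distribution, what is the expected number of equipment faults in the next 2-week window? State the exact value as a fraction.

Total count 182 over total exposure 35 weeks.
Conjugate update: add total count to the shape and total exposure to the rate, giving Gamma(200, 46).
Predictive mean over a 2-week window = T·E[λ|data] = 2·200/46 = 200/23.

200/23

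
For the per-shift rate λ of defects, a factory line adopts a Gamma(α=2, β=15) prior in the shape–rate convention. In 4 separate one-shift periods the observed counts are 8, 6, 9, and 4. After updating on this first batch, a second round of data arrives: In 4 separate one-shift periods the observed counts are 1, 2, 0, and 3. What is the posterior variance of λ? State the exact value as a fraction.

35/529

Total count: 8 + 6 + 9 + 4 = 27.
Total exposure: 4 shifts.
After the first batch: Gamma(2 + 27, 15 + 4) = Gamma(29, 19).
Total count: 1 + 2 + 0 + 3 = 6.
Total exposure: 4 shifts.
After the second batch: Gamma(29 + 6, 19 + 4) = Gamma(35, 23).
Posterior variance = α'/β'² = 35/529.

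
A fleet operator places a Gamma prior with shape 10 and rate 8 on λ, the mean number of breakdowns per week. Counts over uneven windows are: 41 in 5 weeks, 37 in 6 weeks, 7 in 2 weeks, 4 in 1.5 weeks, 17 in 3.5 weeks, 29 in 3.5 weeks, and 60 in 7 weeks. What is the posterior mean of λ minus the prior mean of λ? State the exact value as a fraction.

1275/292

Total count: 41 + 37 + 7 + 4 + 17 + 29 + 60 = 195.
Total exposure: 5 + 6 + 2 + 1.5 + 3.5 + 3.5 + 7 = 28.5 weeks.
Conjugate update: add total count to the shape and total exposure to the rate, giving Gamma(205, 73/2).
Posterior mean = 205/(73/2) = 410/73; prior mean = 10/8 = 5/4. Difference = 410/73 − 5/4 = 1275/292.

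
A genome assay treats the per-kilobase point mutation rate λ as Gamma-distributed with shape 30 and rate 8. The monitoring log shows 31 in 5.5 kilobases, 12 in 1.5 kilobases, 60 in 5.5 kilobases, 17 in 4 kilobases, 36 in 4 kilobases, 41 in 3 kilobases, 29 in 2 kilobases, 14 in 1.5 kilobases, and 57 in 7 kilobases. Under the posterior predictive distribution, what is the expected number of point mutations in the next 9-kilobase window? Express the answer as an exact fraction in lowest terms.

981/14

Total count: 31 + 12 + 60 + 17 + 36 + 41 + 29 + 14 + 57 = 297.
Total exposure: 5.5 + 1.5 + 5.5 + 4 + 4 + 3 + 2 + 1.5 + 7 = 34 kilobases.
Posterior: α' = 30 + 297 = 327, β' = 8 + 34 = 42.
Predictive mean over a 9-kilobase window = T·E[λ|data] = 9·327/42 = 981/14.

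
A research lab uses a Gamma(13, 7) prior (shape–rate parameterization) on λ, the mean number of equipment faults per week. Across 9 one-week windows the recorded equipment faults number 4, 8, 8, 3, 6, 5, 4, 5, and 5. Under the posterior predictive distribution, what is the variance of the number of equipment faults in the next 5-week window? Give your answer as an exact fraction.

6405/256

Total count: 4 + 8 + 8 + 3 + 6 + 5 + 4 + 5 + 5 = 48.
Total exposure: 9 weeks.
By Gamma–Poisson conjugacy, the posterior is Gamma(α + Σx, β + Σt) = Gamma(13 + 48, 7 + 9) = Gamma(61, 16).
The posterior predictive for a window of length T is Negative Binomial with variance T·α'·(β'+T)/β'² = 5·61·21/256 = 6405/256.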